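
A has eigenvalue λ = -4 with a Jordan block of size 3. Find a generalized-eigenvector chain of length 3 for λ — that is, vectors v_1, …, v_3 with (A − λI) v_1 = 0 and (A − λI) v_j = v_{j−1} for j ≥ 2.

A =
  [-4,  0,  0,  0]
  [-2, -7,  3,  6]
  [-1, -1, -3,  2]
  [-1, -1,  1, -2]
A Jordan chain for λ = -4 of length 3:
v_1 = (0, -3, -1, -1)ᵀ
v_2 = (0, -2, -1, -1)ᵀ
v_3 = (1, 0, 0, 0)ᵀ

Let N = A − (-4)·I. We want v_3 with N^3 v_3 = 0 but N^2 v_3 ≠ 0; then v_{j-1} := N · v_j for j = 3, …, 2.

Pick v_3 = (1, 0, 0, 0)ᵀ.
Then v_2 = N · v_3 = (0, -2, -1, -1)ᵀ.
Then v_1 = N · v_2 = (0, -3, -1, -1)ᵀ.

Sanity check: (A − (-4)·I) v_1 = (0, 0, 0, 0)ᵀ = 0. ✓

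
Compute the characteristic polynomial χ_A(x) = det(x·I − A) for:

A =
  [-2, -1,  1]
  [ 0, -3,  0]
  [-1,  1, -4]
x^3 + 9*x^2 + 27*x + 27

Expanding det(x·I − A) (e.g. by cofactor expansion or by noting that A is similar to its Jordan form J, which has the same characteristic polynomial as A) gives
  χ_A(x) = x^3 + 9*x^2 + 27*x + 27
which factors as (x + 3)^3. The eigenvalues (with algebraic multiplicities) are λ = -3 with multiplicity 3.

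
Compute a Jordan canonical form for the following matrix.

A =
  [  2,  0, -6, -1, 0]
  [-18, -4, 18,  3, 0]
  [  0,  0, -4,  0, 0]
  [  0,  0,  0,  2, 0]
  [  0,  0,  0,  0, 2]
J_1(-4) ⊕ J_1(-4) ⊕ J_2(2) ⊕ J_1(2)

The characteristic polynomial is
  det(x·I − A) = x^5 + 2*x^4 - 20*x^3 - 8*x^2 + 128*x - 128 = (x - 2)^3*(x + 4)^2

Eigenvalues and multiplicities (the geometric multiplicity of λ is n − rank(A − λI), which equals the number of Jordan blocks for λ):
  λ = -4: algebraic multiplicity = 2, geometric multiplicity = 2
  λ = 2: algebraic multiplicity = 3, geometric multiplicity = 2

Determining the block sizes for each eigenvalue:
  λ = -4: gm = am = 2, so every block has size 1 → block sizes [1, 1]
  λ = 2: 2 blocks summing to 3 forces exactly one block of size 2 and the rest size 1 → block sizes [2, 1]

Assembling the blocks gives a Jordan form
J =
  [-4,  0, 0, 0, 0]
  [ 0, -4, 0, 0, 0]
  [ 0,  0, 2, 1, 0]
  [ 0,  0, 0, 2, 0]
  [ 0,  0, 0, 0, 2]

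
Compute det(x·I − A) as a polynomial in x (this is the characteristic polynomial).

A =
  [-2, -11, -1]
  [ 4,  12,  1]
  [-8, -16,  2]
x^3 - 12*x^2 + 48*x - 64

Expanding det(x·I − A) (e.g. by cofactor expansion or by noting that A is similar to its Jordan form J, which has the same characteristic polynomial as A) gives
  χ_A(x) = x^3 - 12*x^2 + 48*x - 64
which factors as (x - 4)^3. The eigenvalues (with algebraic multiplicities) are λ = 4 with multiplicity 3.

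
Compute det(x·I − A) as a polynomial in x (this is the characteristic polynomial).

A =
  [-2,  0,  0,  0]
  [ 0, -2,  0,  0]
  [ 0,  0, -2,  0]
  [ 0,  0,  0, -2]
x^4 + 8*x^3 + 24*x^2 + 32*x + 16

Expanding det(x·I − A) (e.g. by cofactor expansion or by noting that A is similar to its Jordan form J, which has the same characteristic polynomial as A) gives
  χ_A(x) = x^4 + 8*x^3 + 24*x^2 + 32*x + 16
which factors as (x + 2)^4. The eigenvalues (with algebraic multiplicities) are λ = -2 with multiplicity 4.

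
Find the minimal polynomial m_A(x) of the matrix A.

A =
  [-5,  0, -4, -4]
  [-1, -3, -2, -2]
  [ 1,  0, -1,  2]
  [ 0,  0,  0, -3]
x^2 + 6*x + 9

The characteristic polynomial is χ_A(x) = (x + 3)^4, so the eigenvalues are known. The minimal polynomial is
  m_A(x) = Π_λ (x − λ)^{k_λ}
where k_λ is the size of the *largest* Jordan block for λ (equivalently, the smallest k with (A − λI)^k v = 0 for every generalised eigenvector v of λ).

  λ = -3: largest Jordan block has size 2, contributing (x + 3)^2

So m_A(x) = (x + 3)^2 = x^2 + 6*x + 9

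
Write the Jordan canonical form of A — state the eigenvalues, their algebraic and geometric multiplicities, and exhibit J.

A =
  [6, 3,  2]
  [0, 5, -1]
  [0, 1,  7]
J_3(6)

The characteristic polynomial is
  det(x·I − A) = x^3 - 18*x^2 + 108*x - 216 = (x - 6)^3

Eigenvalues and multiplicities (the geometric multiplicity of λ is n − rank(A − λI), which equals the number of Jordan blocks for λ):
  λ = 6: algebraic multiplicity = 3, geometric multiplicity = 1

Determining the block sizes for each eigenvalue:
  λ = 6: one block (gm = 1), so the single block has size am = 3 → block sizes [3]

Assembling the blocks gives a Jordan form
J =
  [6, 1, 0]
  [0, 6, 1]
  [0, 0, 6]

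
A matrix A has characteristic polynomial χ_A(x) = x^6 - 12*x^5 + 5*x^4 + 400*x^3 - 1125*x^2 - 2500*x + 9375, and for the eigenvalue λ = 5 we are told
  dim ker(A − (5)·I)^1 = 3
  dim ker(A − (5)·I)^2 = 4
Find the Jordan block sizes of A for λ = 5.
Block sizes for λ = 5: [2, 1, 1]

From the dimensions of kernels of powers, the number of Jordan blocks of size at least j is d_j − d_{j−1} where d_j = dim ker(N^j) (with d_0 = 0). Computing the differences gives [3, 1].
The number of blocks of size exactly k is (#blocks of size ≥ k) − (#blocks of size ≥ k + 1), so the partition is: 2 block(s) of size 1, 1 block(s) of size 2.
In nonincreasing order the block sizes are [2, 1, 1].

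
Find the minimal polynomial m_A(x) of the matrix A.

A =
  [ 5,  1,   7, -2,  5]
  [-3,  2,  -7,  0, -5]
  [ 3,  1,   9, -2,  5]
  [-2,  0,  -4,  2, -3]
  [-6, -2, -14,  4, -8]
x^3 - 6*x^2 + 12*x - 8

The characteristic polynomial is χ_A(x) = (x - 2)^5, so the eigenvalues are known. The minimal polynomial is
  m_A(x) = Π_λ (x − λ)^{k_λ}
where k_λ is the size of the *largest* Jordan block for λ (equivalently, the smallest k with (A − λI)^k v = 0 for every generalised eigenvector v of λ).

  λ = 2: largest Jordan block has size 3, contributing (x − 2)^3

So m_A(x) = (x - 2)^3 = x^3 - 6*x^2 + 12*x - 8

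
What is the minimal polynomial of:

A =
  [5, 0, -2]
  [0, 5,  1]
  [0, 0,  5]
x^2 - 10*x + 25

The characteristic polynomial is χ_A(x) = (x - 5)^3, so the eigenvalues are known. The minimal polynomial is
  m_A(x) = Π_λ (x − λ)^{k_λ}
where k_λ is the size of the *largest* Jordan block for λ (equivalently, the smallest k with (A − λI)^k v = 0 for every generalised eigenvector v of λ).

  λ = 5: largest Jordan block has size 2, contributing (x − 5)^2

So m_A(x) = (x - 5)^2 = x^2 - 10*x + 25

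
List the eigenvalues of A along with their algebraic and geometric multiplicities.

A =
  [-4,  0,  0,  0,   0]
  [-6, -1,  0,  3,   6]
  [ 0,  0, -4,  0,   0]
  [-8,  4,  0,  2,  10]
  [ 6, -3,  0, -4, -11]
λ = -4: alg = 3, geom = 3; λ = -3: alg = 2, geom = 1

Step 1 — factor the characteristic polynomial to read off the algebraic multiplicities:
  χ_A(x) = (x + 3)^2*(x + 4)^3

Step 2 — compute geometric multiplicities via the rank-nullity identity g(λ) = n − rank(A − λI):
  rank(A − (-4)·I) = 2, so dim ker(A − (-4)·I) = n − 2 = 3
  rank(A − (-3)·I) = 4, so dim ker(A − (-3)·I) = n − 4 = 1

Summary:
  λ = -4: algebraic multiplicity = 3, geometric multiplicity = 3
  λ = -3: algebraic multiplicity = 2, geometric multiplicity = 1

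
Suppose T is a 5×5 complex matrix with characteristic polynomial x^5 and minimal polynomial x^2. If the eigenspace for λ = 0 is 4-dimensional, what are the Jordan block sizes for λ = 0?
Block sizes for λ = 0: [2, 1, 1, 1]

Step 1 — from the characteristic polynomial, algebraic multiplicity of λ = 0 is 5. From dim ker(T − (0)·I) = 4, there are exactly 4 Jordan blocks for λ = 0.
Step 2 — from the minimal polynomial, the factor (x − 0)^2 tells us the largest block for λ = 0 has size 2.
Step 3 — with total size 5, 4 blocks, and largest block 2, the block sizes (in nonincreasing order) are [2, 1, 1, 1].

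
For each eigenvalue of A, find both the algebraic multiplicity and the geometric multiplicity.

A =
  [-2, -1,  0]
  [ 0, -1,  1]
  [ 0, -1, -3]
λ = -2: alg = 3, geom = 1

Step 1 — factor the characteristic polynomial to read off the algebraic multiplicities:
  χ_A(x) = (x + 2)^3

Step 2 — compute geometric multiplicities via the rank-nullity identity g(λ) = n − rank(A − λI):
  rank(A − (-2)·I) = 2, so dim ker(A − (-2)·I) = n − 2 = 1

Summary:
  λ = -2: algebraic multiplicity = 3, geometric multiplicity = 1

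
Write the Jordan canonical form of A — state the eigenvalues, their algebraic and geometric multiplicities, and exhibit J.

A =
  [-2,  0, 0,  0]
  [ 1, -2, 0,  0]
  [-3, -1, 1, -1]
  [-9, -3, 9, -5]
J_3(-2) ⊕ J_1(-2)

The characteristic polynomial is
  det(x·I − A) = x^4 + 8*x^3 + 24*x^2 + 32*x + 16 = (x + 2)^4

Eigenvalues and multiplicities (the geometric multiplicity of λ is n − rank(A − λI), which equals the number of Jordan blocks for λ):
  λ = -2: algebraic multiplicity = 4, geometric multiplicity = 2

Determining the block sizes for each eigenvalue:
  λ = -2: with am = 4 and gm = 2, the partition is not yet determined (e.g. several partitions of 4 into 2 parts exist). Let N = A − (-2)·I. Computing rank(N^1) = 2, rank(N^2) = 1, rank(N^3) = 0; the number of blocks of size ≥ j is rank(N^{j−1}) − rank(N^j), giving [2, 1, 1]. So we have 1 block(s) of size 3, 1 block(s) of size 1 → block sizes [3, 1]

Assembling the blocks gives a Jordan form
J =
  [-2,  1,  0,  0]
  [ 0, -2,  1,  0]
  [ 0,  0, -2,  0]
  [ 0,  0,  0, -2]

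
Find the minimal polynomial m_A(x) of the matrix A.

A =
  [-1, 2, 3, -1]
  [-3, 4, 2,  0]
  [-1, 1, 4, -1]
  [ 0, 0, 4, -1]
x^4 - 6*x^3 + 12*x^2 - 10*x + 3

The characteristic polynomial is χ_A(x) = (x - 3)*(x - 1)^3, so the eigenvalues are known. The minimal polynomial is
  m_A(x) = Π_λ (x − λ)^{k_λ}
where k_λ is the size of the *largest* Jordan block for λ (equivalently, the smallest k with (A − λI)^k v = 0 for every generalised eigenvector v of λ).

  λ = 1: largest Jordan block has size 3, contributing (x − 1)^3
  λ = 3: largest Jordan block has size 1, contributing (x − 3)

So m_A(x) = (x - 3)*(x - 1)^3 = x^4 - 6*x^3 + 12*x^2 - 10*x + 3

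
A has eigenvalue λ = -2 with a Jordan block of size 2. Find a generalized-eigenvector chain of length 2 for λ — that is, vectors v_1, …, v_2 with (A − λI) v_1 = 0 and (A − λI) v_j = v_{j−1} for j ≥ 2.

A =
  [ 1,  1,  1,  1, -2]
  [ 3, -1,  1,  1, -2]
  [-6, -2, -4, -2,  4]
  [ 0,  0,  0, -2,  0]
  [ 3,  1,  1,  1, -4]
A Jordan chain for λ = -2 of length 2:
v_1 = (3, 3, -6, 0, 3)ᵀ
v_2 = (1, 0, 0, 0, 0)ᵀ

Let N = A − (-2)·I. We want v_2 with N^2 v_2 = 0 but N^1 v_2 ≠ 0; then v_{j-1} := N · v_j for j = 2, …, 2.

Pick v_2 = (1, 0, 0, 0, 0)ᵀ.
Then v_1 = N · v_2 = (3, 3, -6, 0, 3)ᵀ.

Sanity check: (A − (-2)·I) v_1 = (0, 0, 0, 0, 0)ᵀ = 0. ✓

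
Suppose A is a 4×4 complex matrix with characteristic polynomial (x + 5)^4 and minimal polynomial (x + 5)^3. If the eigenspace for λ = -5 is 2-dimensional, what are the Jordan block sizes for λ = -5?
Block sizes for λ = -5: [3, 1]

Step 1 — from the characteristic polynomial, algebraic multiplicity of λ = -5 is 4. From dim ker(A − (-5)·I) = 2, there are exactly 2 Jordan blocks for λ = -5.
Step 2 — from the minimal polynomial, the factor (x + 5)^3 tells us the largest block for λ = -5 has size 3.
Step 3 — with total size 4, 2 blocks, and largest block 3, the block sizes (in nonincreasing order) are [3, 1].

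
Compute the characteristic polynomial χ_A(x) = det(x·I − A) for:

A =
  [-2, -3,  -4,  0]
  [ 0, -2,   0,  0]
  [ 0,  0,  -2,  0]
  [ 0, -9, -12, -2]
x^4 + 8*x^3 + 24*x^2 + 32*x + 16

Expanding det(x·I − A) (e.g. by cofactor expansion or by noting that A is similar to its Jordan form J, which has the same characteristic polynomial as A) gives
  χ_A(x) = x^4 + 8*x^3 + 24*x^2 + 32*x + 16
which factors as (x + 2)^4. The eigenvalues (with algebraic multiplicities) are λ = -2 with multiplicity 4.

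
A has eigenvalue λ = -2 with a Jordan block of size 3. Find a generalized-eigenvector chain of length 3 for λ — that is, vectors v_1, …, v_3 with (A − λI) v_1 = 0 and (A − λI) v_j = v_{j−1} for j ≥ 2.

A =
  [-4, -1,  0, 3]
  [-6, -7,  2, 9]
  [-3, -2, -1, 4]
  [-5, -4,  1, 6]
A Jordan chain for λ = -2 of length 3:
v_1 = (1, 1, 1, 1)ᵀ
v_2 = (0, 2, 1, 1)ᵀ
v_3 = (0, 0, 1, 0)ᵀ

Let N = A − (-2)·I. We want v_3 with N^3 v_3 = 0 but N^2 v_3 ≠ 0; then v_{j-1} := N · v_j for j = 3, …, 2.

Pick v_3 = (0, 0, 1, 0)ᵀ.
Then v_2 = N · v_3 = (0, 2, 1, 1)ᵀ.
Then v_1 = N · v_2 = (1, 1, 1, 1)ᵀ.

Sanity check: (A − (-2)·I) v_1 = (0, 0, 0, 0)ᵀ = 0. ✓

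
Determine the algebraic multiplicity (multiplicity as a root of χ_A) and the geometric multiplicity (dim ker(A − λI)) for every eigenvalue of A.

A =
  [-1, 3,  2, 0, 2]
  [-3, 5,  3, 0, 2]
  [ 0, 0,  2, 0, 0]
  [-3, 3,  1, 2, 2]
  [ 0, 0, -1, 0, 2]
λ = 2: alg = 5, geom = 3

Step 1 — factor the characteristic polynomial to read off the algebraic multiplicities:
  χ_A(x) = (x - 2)^5

Step 2 — compute geometric multiplicities via the rank-nullity identity g(λ) = n − rank(A − λI):
  rank(A − (2)·I) = 2, so dim ker(A − (2)·I) = n − 2 = 3

Summary:
  λ = 2: algebraic multiplicity = 5, geometric multiplicity = 3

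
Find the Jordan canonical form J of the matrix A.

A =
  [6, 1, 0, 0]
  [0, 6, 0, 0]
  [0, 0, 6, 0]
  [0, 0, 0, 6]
J_2(6) ⊕ J_1(6) ⊕ J_1(6)

The characteristic polynomial is
  det(x·I − A) = x^4 - 24*x^3 + 216*x^2 - 864*x + 1296 = (x - 6)^4

Eigenvalues and multiplicities (the geometric multiplicity of λ is n − rank(A − λI), which equals the number of Jordan blocks for λ):
  λ = 6: algebraic multiplicity = 4, geometric multiplicity = 3

Determining the block sizes for each eigenvalue:
  λ = 6: 3 blocks summing to 4 forces exactly one block of size 2 and the rest size 1 → block sizes [2, 1, 1]

Assembling the blocks gives a Jordan form
J =
  [6, 1, 0, 0]
  [0, 6, 0, 0]
  [0, 0, 6, 0]
  [0, 0, 0, 6]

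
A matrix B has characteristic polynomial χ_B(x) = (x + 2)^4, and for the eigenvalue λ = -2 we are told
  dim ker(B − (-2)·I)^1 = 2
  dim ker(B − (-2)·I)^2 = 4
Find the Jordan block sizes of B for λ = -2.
Block sizes for λ = -2: [2, 2]

From the dimensions of kernels of powers, the number of Jordan blocks of size at least j is d_j − d_{j−1} where d_j = dim ker(N^j) (with d_0 = 0). Computing the differences gives [2, 2].
The number of blocks of size exactly k is (#blocks of size ≥ k) − (#blocks of size ≥ k + 1), so the partition is: 2 block(s) of size 2.
In nonincreasing order the block sizes are [2, 2].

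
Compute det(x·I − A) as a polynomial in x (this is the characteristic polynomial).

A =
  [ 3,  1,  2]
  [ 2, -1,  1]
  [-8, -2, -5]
x^3 + 3*x^2 + 3*x + 1

Expanding det(x·I − A) (e.g. by cofactor expansion or by noting that A is similar to its Jordan form J, which has the same characteristic polynomial as A) gives
  χ_A(x) = x^3 + 3*x^2 + 3*x + 1
which factors as (x + 1)^3. The eigenvalues (with algebraic multiplicities) are λ = -1 with multiplicity 3.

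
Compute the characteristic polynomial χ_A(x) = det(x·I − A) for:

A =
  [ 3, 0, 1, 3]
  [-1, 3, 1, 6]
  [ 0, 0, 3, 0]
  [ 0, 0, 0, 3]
x^4 - 12*x^3 + 54*x^2 - 108*x + 81

Expanding det(x·I − A) (e.g. by cofactor expansion or by noting that A is similar to its Jordan form J, which has the same characteristic polynomial as A) gives
  χ_A(x) = x^4 - 12*x^3 + 54*x^2 - 108*x + 81
which factors as (x - 3)^4. The eigenvalues (with algebraic multiplicities) are λ = 3 with multiplicity 4.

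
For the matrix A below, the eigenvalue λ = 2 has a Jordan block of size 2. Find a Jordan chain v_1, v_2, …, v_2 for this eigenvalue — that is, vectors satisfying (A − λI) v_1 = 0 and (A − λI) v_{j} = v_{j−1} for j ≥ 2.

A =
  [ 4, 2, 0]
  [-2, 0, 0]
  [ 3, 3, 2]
A Jordan chain for λ = 2 of length 2:
v_1 = (2, -2, 3)ᵀ
v_2 = (1, 0, 0)ᵀ

Let N = A − (2)·I. We want v_2 with N^2 v_2 = 0 but N^1 v_2 ≠ 0; then v_{j-1} := N · v_j for j = 2, …, 2.

Pick v_2 = (1, 0, 0)ᵀ.
Then v_1 = N · v_2 = (2, -2, 3)ᵀ.

Sanity check: (A − (2)·I) v_1 = (0, 0, 0)ᵀ = 0. ✓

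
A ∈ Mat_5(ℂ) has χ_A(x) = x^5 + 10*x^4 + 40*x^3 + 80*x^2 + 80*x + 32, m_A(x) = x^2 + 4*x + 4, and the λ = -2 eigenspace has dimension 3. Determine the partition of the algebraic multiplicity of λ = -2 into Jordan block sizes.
Block sizes for λ = -2: [2, 2, 1]

Step 1 — from the characteristic polynomial, algebraic multiplicity of λ = -2 is 5. From dim ker(A − (-2)·I) = 3, there are exactly 3 Jordan blocks for λ = -2.
Step 2 — from the minimal polynomial, the factor (x + 2)^2 tells us the largest block for λ = -2 has size 2.
Step 3 — with total size 5, 3 blocks, and largest block 2, the block sizes (in nonincreasing order) are [2, 2, 1].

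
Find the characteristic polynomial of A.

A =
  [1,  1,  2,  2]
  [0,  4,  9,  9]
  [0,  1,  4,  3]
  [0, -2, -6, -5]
x^4 - 4*x^3 + 6*x^2 - 4*x + 1

Expanding det(x·I − A) (e.g. by cofactor expansion or by noting that A is similar to its Jordan form J, which has the same characteristic polynomial as A) gives
  χ_A(x) = x^4 - 4*x^3 + 6*x^2 - 4*x + 1
which factors as (x - 1)^4. The eigenvalues (with algebraic multiplicities) are λ = 1 with multiplicity 4.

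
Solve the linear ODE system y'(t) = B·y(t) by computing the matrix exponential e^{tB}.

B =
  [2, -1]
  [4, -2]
e^{tB} =
  [2*t + 1, -t]
  [4*t, 1 - 2*t]

Strategy: write B = P · J · P⁻¹ where J is a Jordan canonical form, so e^{tB} = P · e^{tJ} · P⁻¹, and e^{tJ} can be computed block-by-block.

B has Jordan form
J =
  [0, 1]
  [0, 0]
(up to reordering of blocks).

Per-block formulas:
  For a 2×2 Jordan block J_2(0): exp(t · J_2(0)) = e^(0t)·(I + t·N), where N is the 2×2 nilpotent shift.

After assembling e^{tJ} and conjugating by P, we get:

e^{tB} =
  [2*t + 1, -t]
  [4*t, 1 - 2*t]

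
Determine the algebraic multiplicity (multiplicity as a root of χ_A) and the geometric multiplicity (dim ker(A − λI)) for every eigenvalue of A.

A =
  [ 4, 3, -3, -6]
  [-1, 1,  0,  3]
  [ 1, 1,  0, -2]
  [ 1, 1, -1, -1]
λ = 1: alg = 4, geom = 2

Step 1 — factor the characteristic polynomial to read off the algebraic multiplicities:
  χ_A(x) = (x - 1)^4

Step 2 — compute geometric multiplicities via the rank-nullity identity g(λ) = n − rank(A − λI):
  rank(A − (1)·I) = 2, so dim ker(A − (1)·I) = n − 2 = 2

Summary:
  λ = 1: algebraic multiplicity = 4, geometric multiplicity = 2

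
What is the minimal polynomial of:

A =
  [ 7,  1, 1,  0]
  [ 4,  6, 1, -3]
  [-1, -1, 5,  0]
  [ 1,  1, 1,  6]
x^3 - 18*x^2 + 108*x - 216

The characteristic polynomial is χ_A(x) = (x - 6)^4, so the eigenvalues are known. The minimal polynomial is
  m_A(x) = Π_λ (x − λ)^{k_λ}
where k_λ is the size of the *largest* Jordan block for λ (equivalently, the smallest k with (A − λI)^k v = 0 for every generalised eigenvector v of λ).

  λ = 6: largest Jordan block has size 3, contributing (x − 6)^3

So m_A(x) = (x - 6)^3 = x^3 - 18*x^2 + 108*x - 216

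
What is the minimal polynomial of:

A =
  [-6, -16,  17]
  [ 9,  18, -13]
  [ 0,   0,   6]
x^3 - 18*x^2 + 108*x - 216

The characteristic polynomial is χ_A(x) = (x - 6)^3, so the eigenvalues are known. The minimal polynomial is
  m_A(x) = Π_λ (x − λ)^{k_λ}
where k_λ is the size of the *largest* Jordan block for λ (equivalently, the smallest k with (A − λI)^k v = 0 for every generalised eigenvector v of λ).

  λ = 6: largest Jordan block has size 3, contributing (x − 6)^3

So m_A(x) = (x - 6)^3 = x^3 - 18*x^2 + 108*x - 216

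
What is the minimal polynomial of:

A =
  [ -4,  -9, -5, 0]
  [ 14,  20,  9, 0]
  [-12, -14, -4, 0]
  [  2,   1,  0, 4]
x^3 - 12*x^2 + 48*x - 64

The characteristic polynomial is χ_A(x) = (x - 4)^4, so the eigenvalues are known. The minimal polynomial is
  m_A(x) = Π_λ (x − λ)^{k_λ}
where k_λ is the size of the *largest* Jordan block for λ (equivalently, the smallest k with (A − λI)^k v = 0 for every generalised eigenvector v of λ).

  λ = 4: largest Jordan block has size 3, contributing (x − 4)^3

So m_A(x) = (x - 4)^3 = x^3 - 12*x^2 + 48*x - 64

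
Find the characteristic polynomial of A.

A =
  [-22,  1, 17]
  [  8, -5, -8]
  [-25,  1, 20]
x^3 + 7*x^2 - 5*x - 75

Expanding det(x·I − A) (e.g. by cofactor expansion or by noting that A is similar to its Jordan form J, which has the same characteristic polynomial as A) gives
  χ_A(x) = x^3 + 7*x^2 - 5*x - 75
which factors as (x - 3)*(x + 5)^2. The eigenvalues (with algebraic multiplicities) are λ = -5 with multiplicity 2, λ = 3 with multiplicity 1.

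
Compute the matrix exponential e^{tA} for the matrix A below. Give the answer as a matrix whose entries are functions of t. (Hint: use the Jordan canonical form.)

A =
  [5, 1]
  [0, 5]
e^{tA} =
  [exp(5*t), t*exp(5*t)]
  [0, exp(5*t)]

Strategy: write A = P · J · P⁻¹ where J is a Jordan canonical form, so e^{tA} = P · e^{tJ} · P⁻¹, and e^{tJ} can be computed block-by-block.

A has Jordan form
J =
  [5, 1]
  [0, 5]
(up to reordering of blocks).

Per-block formulas:
  For a 2×2 Jordan block J_2(5): exp(t · J_2(5)) = e^(5t)·(I + t·N), where N is the 2×2 nilpotent shift.

After assembling e^{tJ} and conjugating by P, we get:

e^{tA} =
  [exp(5*t), t*exp(5*t)]
  [0, exp(5*t)]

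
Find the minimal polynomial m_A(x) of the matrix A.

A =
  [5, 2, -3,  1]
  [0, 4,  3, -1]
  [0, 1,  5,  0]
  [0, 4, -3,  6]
x^3 - 15*x^2 + 75*x - 125

The characteristic polynomial is χ_A(x) = (x - 5)^4, so the eigenvalues are known. The minimal polynomial is
  m_A(x) = Π_λ (x − λ)^{k_λ}
where k_λ is the size of the *largest* Jordan block for λ (equivalently, the smallest k with (A − λI)^k v = 0 for every generalised eigenvector v of λ).

  λ = 5: largest Jordan block has size 3, contributing (x − 5)^3

So m_A(x) = (x - 5)^3 = x^3 - 15*x^2 + 75*x - 125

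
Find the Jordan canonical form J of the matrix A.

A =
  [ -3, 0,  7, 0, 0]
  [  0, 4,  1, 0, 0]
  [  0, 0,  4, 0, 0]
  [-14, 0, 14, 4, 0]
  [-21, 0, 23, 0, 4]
J_1(-3) ⊕ J_2(4) ⊕ J_1(4) ⊕ J_1(4)

The characteristic polynomial is
  det(x·I − A) = x^5 - 13*x^4 + 48*x^3 + 32*x^2 - 512*x + 768 = (x - 4)^4*(x + 3)

Eigenvalues and multiplicities (the geometric multiplicity of λ is n − rank(A − λI), which equals the number of Jordan blocks for λ):
  λ = -3: algebraic multiplicity = 1, geometric multiplicity = 1
  λ = 4: algebraic multiplicity = 4, geometric multiplicity = 3

Determining the block sizes for each eigenvalue:
  λ = -3: one block (gm = 1), so the single block has size am = 1 → block sizes [1]
  λ = 4: 3 blocks summing to 4 forces exactly one block of size 2 and the rest size 1 → block sizes [2, 1, 1]

Assembling the blocks gives a Jordan form
J =
  [-3, 0, 0, 0, 0]
  [ 0, 4, 1, 0, 0]
  [ 0, 0, 4, 0, 0]
  [ 0, 0, 0, 4, 0]
  [ 0, 0, 0, 0, 4]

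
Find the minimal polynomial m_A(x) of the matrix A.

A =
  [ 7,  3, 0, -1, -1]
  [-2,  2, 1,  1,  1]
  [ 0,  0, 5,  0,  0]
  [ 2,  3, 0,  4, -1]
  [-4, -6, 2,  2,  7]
x^3 - 15*x^2 + 75*x - 125

The characteristic polynomial is χ_A(x) = (x - 5)^5, so the eigenvalues are known. The minimal polynomial is
  m_A(x) = Π_λ (x − λ)^{k_λ}
where k_λ is the size of the *largest* Jordan block for λ (equivalently, the smallest k with (A − λI)^k v = 0 for every generalised eigenvector v of λ).

  λ = 5: largest Jordan block has size 3, contributing (x − 5)^3

So m_A(x) = (x - 5)^3 = x^3 - 15*x^2 + 75*x - 125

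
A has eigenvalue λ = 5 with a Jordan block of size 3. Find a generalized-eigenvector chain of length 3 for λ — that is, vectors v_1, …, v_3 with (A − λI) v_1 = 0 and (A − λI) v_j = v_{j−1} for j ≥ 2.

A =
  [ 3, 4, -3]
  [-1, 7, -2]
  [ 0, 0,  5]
A Jordan chain for λ = 5 of length 3:
v_1 = (-2, -1, 0)ᵀ
v_2 = (-3, -2, 0)ᵀ
v_3 = (0, 0, 1)ᵀ

Let N = A − (5)·I. We want v_3 with N^3 v_3 = 0 but N^2 v_3 ≠ 0; then v_{j-1} := N · v_j for j = 3, …, 2.

Pick v_3 = (0, 0, 1)ᵀ.
Then v_2 = N · v_3 = (-3, -2, 0)ᵀ.
Then v_1 = N · v_2 = (-2, -1, 0)ᵀ.

Sanity check: (A − (5)·I) v_1 = (0, 0, 0)ᵀ = 0. ✓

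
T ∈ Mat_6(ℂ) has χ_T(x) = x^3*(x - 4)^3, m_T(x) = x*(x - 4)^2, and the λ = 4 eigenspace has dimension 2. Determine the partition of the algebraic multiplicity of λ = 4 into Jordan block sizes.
Block sizes for λ = 4: [2, 1]

Step 1 — from the characteristic polynomial, algebraic multiplicity of λ = 4 is 3. From dim ker(T − (4)·I) = 2, there are exactly 2 Jordan blocks for λ = 4.
Step 2 — from the minimal polynomial, the factor (x − 4)^2 tells us the largest block for λ = 4 has size 2.
Step 3 — with total size 3, 2 blocks, and largest block 2, the block sizes (in nonincreasing order) are [2, 1].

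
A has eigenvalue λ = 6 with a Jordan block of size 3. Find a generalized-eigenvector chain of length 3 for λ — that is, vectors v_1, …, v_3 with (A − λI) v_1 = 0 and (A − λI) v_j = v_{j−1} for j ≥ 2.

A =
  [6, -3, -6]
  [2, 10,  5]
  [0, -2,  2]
A Jordan chain for λ = 6 of length 3:
v_1 = (-6, 8, -4)ᵀ
v_2 = (0, 2, 0)ᵀ
v_3 = (1, 0, 0)ᵀ

Let N = A − (6)·I. We want v_3 with N^3 v_3 = 0 but N^2 v_3 ≠ 0; then v_{j-1} := N · v_j for j = 3, …, 2.

Pick v_3 = (1, 0, 0)ᵀ.
Then v_2 = N · v_3 = (0, 2, 0)ᵀ.
Then v_1 = N · v_2 = (-6, 8, -4)ᵀ.

Sanity check: (A − (6)·I) v_1 = (0, 0, 0)ᵀ = 0. ✓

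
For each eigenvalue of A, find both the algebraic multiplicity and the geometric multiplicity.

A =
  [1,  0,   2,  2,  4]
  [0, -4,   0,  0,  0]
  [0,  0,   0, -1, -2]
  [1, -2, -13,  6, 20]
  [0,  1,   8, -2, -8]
λ = -4: alg = 2, geom = 1; λ = 1: alg = 3, geom = 1

Step 1 — factor the characteristic polynomial to read off the algebraic multiplicities:
  χ_A(x) = (x - 1)^3*(x + 4)^2

Step 2 — compute geometric multiplicities via the rank-nullity identity g(λ) = n − rank(A − λI):
  rank(A − (-4)·I) = 4, so dim ker(A − (-4)·I) = n − 4 = 1
  rank(A − (1)·I) = 4, so dim ker(A − (1)·I) = n − 4 = 1

Summary:
  λ = -4: algebraic multiplicity = 2, geometric multiplicity = 1
  λ = 1: algebraic multiplicity = 3, geometric multiplicity = 1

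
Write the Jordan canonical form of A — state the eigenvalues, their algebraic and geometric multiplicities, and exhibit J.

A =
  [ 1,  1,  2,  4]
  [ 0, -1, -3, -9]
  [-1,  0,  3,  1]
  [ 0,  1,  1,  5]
J_3(2) ⊕ J_1(2)

The characteristic polynomial is
  det(x·I − A) = x^4 - 8*x^3 + 24*x^2 - 32*x + 16 = (x - 2)^4

Eigenvalues and multiplicities (the geometric multiplicity of λ is n − rank(A − λI), which equals the number of Jordan blocks for λ):
  λ = 2: algebraic multiplicity = 4, geometric multiplicity = 2

Determining the block sizes for each eigenvalue:
  λ = 2: with am = 4 and gm = 2, the partition is not yet determined (e.g. several partitions of 4 into 2 parts exist). Let N = A − (2)·I. Computing rank(N^1) = 2, rank(N^2) = 1, rank(N^3) = 0; the number of blocks of size ≥ j is rank(N^{j−1}) − rank(N^j), giving [2, 1, 1]. So we have 1 block(s) of size 3, 1 block(s) of size 1 → block sizes [3, 1]

Assembling the blocks gives a Jordan form
J =
  [2, 1, 0, 0]
  [0, 2, 1, 0]
  [0, 0, 2, 0]
  [0, 0, 0, 2]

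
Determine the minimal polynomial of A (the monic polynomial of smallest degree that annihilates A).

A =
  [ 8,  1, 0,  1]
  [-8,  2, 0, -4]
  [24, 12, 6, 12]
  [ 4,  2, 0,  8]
x^2 - 12*x + 36

The characteristic polynomial is χ_A(x) = (x - 6)^4, so the eigenvalues are known. The minimal polynomial is
  m_A(x) = Π_λ (x − λ)^{k_λ}
where k_λ is the size of the *largest* Jordan block for λ (equivalently, the smallest k with (A − λI)^k v = 0 for every generalised eigenvector v of λ).

  λ = 6: largest Jordan block has size 2, contributing (x − 6)^2

So m_A(x) = (x - 6)^2 = x^2 - 12*x + 36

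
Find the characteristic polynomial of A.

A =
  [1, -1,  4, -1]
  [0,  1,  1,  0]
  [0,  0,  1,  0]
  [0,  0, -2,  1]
x^4 - 4*x^3 + 6*x^2 - 4*x + 1

Expanding det(x·I − A) (e.g. by cofactor expansion or by noting that A is similar to its Jordan form J, which has the same characteristic polynomial as A) gives
  χ_A(x) = x^4 - 4*x^3 + 6*x^2 - 4*x + 1
which factors as (x - 1)^4. The eigenvalues (with algebraic multiplicities) are λ = 1 with multiplicity 4.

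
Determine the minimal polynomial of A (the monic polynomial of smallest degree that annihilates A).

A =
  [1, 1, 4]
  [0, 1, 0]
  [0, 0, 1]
x^2 - 2*x + 1

The characteristic polynomial is χ_A(x) = (x - 1)^3, so the eigenvalues are known. The minimal polynomial is
  m_A(x) = Π_λ (x − λ)^{k_λ}
where k_λ is the size of the *largest* Jordan block for λ (equivalently, the smallest k with (A − λI)^k v = 0 for every generalised eigenvector v of λ).

  λ = 1: largest Jordan block has size 2, contributing (x − 1)^2

So m_A(x) = (x - 1)^2 = x^2 - 2*x + 1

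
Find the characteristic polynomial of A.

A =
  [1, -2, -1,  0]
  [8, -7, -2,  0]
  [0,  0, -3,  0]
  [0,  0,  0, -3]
x^4 + 12*x^3 + 54*x^2 + 108*x + 81

Expanding det(x·I − A) (e.g. by cofactor expansion or by noting that A is similar to its Jordan form J, which has the same characteristic polynomial as A) gives
  χ_A(x) = x^4 + 12*x^3 + 54*x^2 + 108*x + 81
which factors as (x + 3)^4. The eigenvalues (with algebraic multiplicities) are λ = -3 with multiplicity 4.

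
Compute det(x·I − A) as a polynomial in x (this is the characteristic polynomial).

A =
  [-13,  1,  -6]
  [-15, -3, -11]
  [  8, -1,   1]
x^3 + 15*x^2 + 75*x + 125

Expanding det(x·I − A) (e.g. by cofactor expansion or by noting that A is similar to its Jordan form J, which has the same characteristic polynomial as A) gives
  χ_A(x) = x^3 + 15*x^2 + 75*x + 125
which factors as (x + 5)^3. The eigenvalues (with algebraic multiplicities) are λ = -5 with multiplicity 3.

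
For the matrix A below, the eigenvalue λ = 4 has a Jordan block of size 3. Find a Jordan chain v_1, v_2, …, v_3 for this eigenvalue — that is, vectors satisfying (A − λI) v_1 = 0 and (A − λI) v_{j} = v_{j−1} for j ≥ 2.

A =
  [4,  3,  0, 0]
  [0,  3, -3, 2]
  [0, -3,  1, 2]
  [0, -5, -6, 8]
A Jordan chain for λ = 4 of length 3:
v_1 = (-3, 0, 2, 3)ᵀ
v_2 = (3, -1, -3, -5)ᵀ
v_3 = (0, 1, 0, 0)ᵀ

Let N = A − (4)·I. We want v_3 with N^3 v_3 = 0 but N^2 v_3 ≠ 0; then v_{j-1} := N · v_j for j = 3, …, 2.

Pick v_3 = (0, 1, 0, 0)ᵀ.
Then v_2 = N · v_3 = (3, -1, -3, -5)ᵀ.
Then v_1 = N · v_2 = (-3, 0, 2, 3)ᵀ.

Sanity check: (A − (4)·I) v_1 = (0, 0, 0, 0)ᵀ = 0. ✓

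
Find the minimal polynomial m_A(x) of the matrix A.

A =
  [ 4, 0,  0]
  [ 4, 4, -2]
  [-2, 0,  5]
x^2 - 9*x + 20

The characteristic polynomial is χ_A(x) = (x - 5)*(x - 4)^2, so the eigenvalues are known. The minimal polynomial is
  m_A(x) = Π_λ (x − λ)^{k_λ}
where k_λ is the size of the *largest* Jordan block for λ (equivalently, the smallest k with (A − λI)^k v = 0 for every generalised eigenvector v of λ).

  λ = 4: largest Jordan block has size 1, contributing (x − 4)
  λ = 5: largest Jordan block has size 1, contributing (x − 5)

So m_A(x) = (x - 5)*(x - 4) = x^2 - 9*x + 20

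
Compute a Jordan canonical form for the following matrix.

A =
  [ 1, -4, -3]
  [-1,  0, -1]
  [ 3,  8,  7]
J_2(2) ⊕ J_1(4)

The characteristic polynomial is
  det(x·I − A) = x^3 - 8*x^2 + 20*x - 16 = (x - 4)*(x - 2)^2

Eigenvalues and multiplicities (the geometric multiplicity of λ is n − rank(A − λI), which equals the number of Jordan blocks for λ):
  λ = 2: algebraic multiplicity = 2, geometric multiplicity = 1
  λ = 4: algebraic multiplicity = 1, geometric multiplicity = 1

Determining the block sizes for each eigenvalue:
  λ = 2: one block (gm = 1), so the single block has size am = 2 → block sizes [2]
  λ = 4: one block (gm = 1), so the single block has size am = 1 → block sizes [1]

Assembling the blocks gives a Jordan form
J =
  [2, 1, 0]
  [0, 2, 0]
  [0, 0, 4]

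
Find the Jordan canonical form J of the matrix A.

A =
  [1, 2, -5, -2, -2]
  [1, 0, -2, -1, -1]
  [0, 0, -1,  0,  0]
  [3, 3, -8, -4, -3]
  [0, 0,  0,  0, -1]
J_3(-1) ⊕ J_1(-1) ⊕ J_1(-1)

The characteristic polynomial is
  det(x·I − A) = x^5 + 5*x^4 + 10*x^3 + 10*x^2 + 5*x + 1 = (x + 1)^5

Eigenvalues and multiplicities (the geometric multiplicity of λ is n − rank(A − λI), which equals the number of Jordan blocks for λ):
  λ = -1: algebraic multiplicity = 5, geometric multiplicity = 3

Determining the block sizes for each eigenvalue:
  λ = -1: with am = 5 and gm = 3, the partition is not yet determined (e.g. several partitions of 5 into 3 parts exist). Let N = A − (-1)·I. Computing rank(N^1) = 2, rank(N^2) = 1, rank(N^3) = 0; the number of blocks of size ≥ j is rank(N^{j−1}) − rank(N^j), giving [3, 1, 1]. So we have 1 block(s) of size 3, 2 block(s) of size 1 → block sizes [3, 1, 1]

Assembling the blocks gives a Jordan form
J =
  [-1,  1,  0,  0,  0]
  [ 0, -1,  1,  0,  0]
  [ 0,  0, -1,  0,  0]
  [ 0,  0,  0, -1,  0]
  [ 0,  0,  0,  0, -1]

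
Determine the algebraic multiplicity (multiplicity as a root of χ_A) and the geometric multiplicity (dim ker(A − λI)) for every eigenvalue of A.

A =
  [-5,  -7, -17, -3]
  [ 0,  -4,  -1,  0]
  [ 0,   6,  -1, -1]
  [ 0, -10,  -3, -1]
λ = -5: alg = 1, geom = 1; λ = -2: alg = 3, geom = 1

Step 1 — factor the characteristic polynomial to read off the algebraic multiplicities:
  χ_A(x) = (x + 2)^3*(x + 5)

Step 2 — compute geometric multiplicities via the rank-nullity identity g(λ) = n − rank(A − λI):
  rank(A − (-5)·I) = 3, so dim ker(A − (-5)·I) = n − 3 = 1
  rank(A − (-2)·I) = 3, so dim ker(A − (-2)·I) = n − 3 = 1

Summary:
  λ = -5: algebraic multiplicity = 1, geometric multiplicity = 1
  λ = -2: algebraic multiplicity = 3, geometric multiplicity = 1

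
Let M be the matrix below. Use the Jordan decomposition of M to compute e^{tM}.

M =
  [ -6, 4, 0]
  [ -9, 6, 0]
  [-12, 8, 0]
e^{tM} =
  [1 - 6*t, 4*t, 0]
  [-9*t, 6*t + 1, 0]
  [-12*t, 8*t, 1]

Strategy: write M = P · J · P⁻¹ where J is a Jordan canonical form, so e^{tM} = P · e^{tJ} · P⁻¹, and e^{tJ} can be computed block-by-block.

M has Jordan form
J =
  [0, 1, 0]
  [0, 0, 0]
  [0, 0, 0]
(up to reordering of blocks).

Per-block formulas:
  For a 1×1 block at λ = 0: exp(t · [0]) = [e^(0t)].
  For a 2×2 Jordan block J_2(0): exp(t · J_2(0)) = e^(0t)·(I + t·N), where N is the 2×2 nilpotent shift.

After assembling e^{tJ} and conjugating by P, we get:

e^{tM} =
  [1 - 6*t, 4*t, 0]
  [-9*t, 6*t + 1, 0]
  [-12*t, 8*t, 1]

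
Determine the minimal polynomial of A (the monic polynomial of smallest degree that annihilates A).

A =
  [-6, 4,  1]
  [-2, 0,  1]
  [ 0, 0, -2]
x^3 + 8*x^2 + 20*x + 16

The characteristic polynomial is χ_A(x) = (x + 2)^2*(x + 4), so the eigenvalues are known. The minimal polynomial is
  m_A(x) = Π_λ (x − λ)^{k_λ}
where k_λ is the size of the *largest* Jordan block for λ (equivalently, the smallest k with (A − λI)^k v = 0 for every generalised eigenvector v of λ).

  λ = -4: largest Jordan block has size 1, contributing (x + 4)
  λ = -2: largest Jordan block has size 2, contributing (x + 2)^2

So m_A(x) = (x + 2)^2*(x + 4) = x^3 + 8*x^2 + 20*x + 16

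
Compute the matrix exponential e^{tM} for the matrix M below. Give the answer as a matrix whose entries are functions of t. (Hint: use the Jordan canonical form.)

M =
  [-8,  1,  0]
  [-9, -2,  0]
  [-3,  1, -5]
e^{tM} =
  [-3*t*exp(-5*t) + exp(-5*t), t*exp(-5*t), 0]
  [-9*t*exp(-5*t), 3*t*exp(-5*t) + exp(-5*t), 0]
  [-3*t*exp(-5*t), t*exp(-5*t), exp(-5*t)]

Strategy: write M = P · J · P⁻¹ where J is a Jordan canonical form, so e^{tM} = P · e^{tJ} · P⁻¹, and e^{tJ} can be computed block-by-block.

M has Jordan form
J =
  [-5,  1,  0]
  [ 0, -5,  0]
  [ 0,  0, -5]
(up to reordering of blocks).

Per-block formulas:
  For a 1×1 block at λ = -5: exp(t · [-5]) = [e^(-5t)].
  For a 2×2 Jordan block J_2(-5): exp(t · J_2(-5)) = e^(-5t)·(I + t·N), where N is the 2×2 nilpotent shift.

After assembling e^{tJ} and conjugating by P, we get:

e^{tM} =
  [-3*t*exp(-5*t) + exp(-5*t), t*exp(-5*t), 0]
  [-9*t*exp(-5*t), 3*t*exp(-5*t) + exp(-5*t), 0]
  [-3*t*exp(-5*t), t*exp(-5*t), exp(-5*t)]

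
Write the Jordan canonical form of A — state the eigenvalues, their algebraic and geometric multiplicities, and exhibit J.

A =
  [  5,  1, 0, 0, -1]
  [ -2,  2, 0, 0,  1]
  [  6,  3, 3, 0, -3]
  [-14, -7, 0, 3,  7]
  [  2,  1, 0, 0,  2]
J_2(3) ⊕ J_1(3) ⊕ J_1(3) ⊕ J_1(3)

The characteristic polynomial is
  det(x·I − A) = x^5 - 15*x^4 + 90*x^3 - 270*x^2 + 405*x - 243 = (x - 3)^5

Eigenvalues and multiplicities (the geometric multiplicity of λ is n − rank(A − λI), which equals the number of Jordan blocks for λ):
  λ = 3: algebraic multiplicity = 5, geometric multiplicity = 4

Determining the block sizes for each eigenvalue:
  λ = 3: 4 blocks summing to 5 forces exactly one block of size 2 and the rest size 1 → block sizes [2, 1, 1, 1]

Assembling the blocks gives a Jordan form
J =
  [3, 1, 0, 0, 0]
  [0, 3, 0, 0, 0]
  [0, 0, 3, 0, 0]
  [0, 0, 0, 3, 0]
  [0, 0, 0, 0, 3]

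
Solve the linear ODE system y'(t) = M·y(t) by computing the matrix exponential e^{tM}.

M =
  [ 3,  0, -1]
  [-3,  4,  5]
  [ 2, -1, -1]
e^{tM} =
  [-t^2*exp(2*t)/2 + t*exp(2*t) + exp(2*t), t^2*exp(2*t)/2, t^2*exp(2*t) - t*exp(2*t)]
  [t^2*exp(2*t)/2 - 3*t*exp(2*t), -t^2*exp(2*t)/2 + 2*t*exp(2*t) + exp(2*t), -t^2*exp(2*t) + 5*t*exp(2*t)]
  [-t^2*exp(2*t)/2 + 2*t*exp(2*t), t^2*exp(2*t)/2 - t*exp(2*t), t^2*exp(2*t) - 3*t*exp(2*t) + exp(2*t)]

Strategy: write M = P · J · P⁻¹ where J is a Jordan canonical form, so e^{tM} = P · e^{tJ} · P⁻¹, and e^{tJ} can be computed block-by-block.

M has Jordan form
J =
  [2, 1, 0]
  [0, 2, 1]
  [0, 0, 2]
(up to reordering of blocks).

Per-block formulas:
  For a 3×3 Jordan block J_3(2): exp(t · J_3(2)) = e^(2t)·(I + t·N + (t^2/2)·N^2), where N is the 3×3 nilpotent shift.

After assembling e^{tJ} and conjugating by P, we get:

e^{tM} =
  [-t^2*exp(2*t)/2 + t*exp(2*t) + exp(2*t), t^2*exp(2*t)/2, t^2*exp(2*t) - t*exp(2*t)]
  [t^2*exp(2*t)/2 - 3*t*exp(2*t), -t^2*exp(2*t)/2 + 2*t*exp(2*t) + exp(2*t), -t^2*exp(2*t) + 5*t*exp(2*t)]
  [-t^2*exp(2*t)/2 + 2*t*exp(2*t), t^2*exp(2*t)/2 - t*exp(2*t), t^2*exp(2*t) - 3*t*exp(2*t) + exp(2*t)]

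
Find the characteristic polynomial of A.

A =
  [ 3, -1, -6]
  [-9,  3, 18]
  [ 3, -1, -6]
x^3

Expanding det(x·I − A) (e.g. by cofactor expansion or by noting that A is similar to its Jordan form J, which has the same characteristic polynomial as A) gives
  χ_A(x) = x^3
which factors as x^3. The eigenvalues (with algebraic multiplicities) are λ = 0 with multiplicity 3.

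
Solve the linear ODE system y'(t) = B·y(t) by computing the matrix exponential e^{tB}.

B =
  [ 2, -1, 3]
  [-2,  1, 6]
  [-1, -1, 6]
e^{tB} =
  [-t*exp(3*t) + exp(3*t), -t*exp(3*t), 3*t*exp(3*t)]
  [-2*t*exp(3*t), -2*t*exp(3*t) + exp(3*t), 6*t*exp(3*t)]
  [-t*exp(3*t), -t*exp(3*t), 3*t*exp(3*t) + exp(3*t)]

Strategy: write B = P · J · P⁻¹ where J is a Jordan canonical form, so e^{tB} = P · e^{tJ} · P⁻¹, and e^{tJ} can be computed block-by-block.

B has Jordan form
J =
  [3, 1, 0]
  [0, 3, 0]
  [0, 0, 3]
(up to reordering of blocks).

Per-block formulas:
  For a 1×1 block at λ = 3: exp(t · [3]) = [e^(3t)].
  For a 2×2 Jordan block J_2(3): exp(t · J_2(3)) = e^(3t)·(I + t·N), where N is the 2×2 nilpotent shift.

After assembling e^{tJ} and conjugating by P, we get:

e^{tB} =
  [-t*exp(3*t) + exp(3*t), -t*exp(3*t), 3*t*exp(3*t)]
  [-2*t*exp(3*t), -2*t*exp(3*t) + exp(3*t), 6*t*exp(3*t)]
  [-t*exp(3*t), -t*exp(3*t), 3*t*exp(3*t) + exp(3*t)]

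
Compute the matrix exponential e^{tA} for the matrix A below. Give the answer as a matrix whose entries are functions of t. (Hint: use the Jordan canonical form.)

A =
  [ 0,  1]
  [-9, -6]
e^{tA} =
  [3*t*exp(-3*t) + exp(-3*t), t*exp(-3*t)]
  [-9*t*exp(-3*t), -3*t*exp(-3*t) + exp(-3*t)]

Strategy: write A = P · J · P⁻¹ where J is a Jordan canonical form, so e^{tA} = P · e^{tJ} · P⁻¹, and e^{tJ} can be computed block-by-block.

A has Jordan form
J =
  [-3,  1]
  [ 0, -3]
(up to reordering of blocks).

Per-block formulas:
  For a 2×2 Jordan block J_2(-3): exp(t · J_2(-3)) = e^(-3t)·(I + t·N), where N is the 2×2 nilpotent shift.

After assembling e^{tJ} and conjugating by P, we get:

e^{tA} =
  [3*t*exp(-3*t) + exp(-3*t), t*exp(-3*t)]
  [-9*t*exp(-3*t), -3*t*exp(-3*t) + exp(-3*t)]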